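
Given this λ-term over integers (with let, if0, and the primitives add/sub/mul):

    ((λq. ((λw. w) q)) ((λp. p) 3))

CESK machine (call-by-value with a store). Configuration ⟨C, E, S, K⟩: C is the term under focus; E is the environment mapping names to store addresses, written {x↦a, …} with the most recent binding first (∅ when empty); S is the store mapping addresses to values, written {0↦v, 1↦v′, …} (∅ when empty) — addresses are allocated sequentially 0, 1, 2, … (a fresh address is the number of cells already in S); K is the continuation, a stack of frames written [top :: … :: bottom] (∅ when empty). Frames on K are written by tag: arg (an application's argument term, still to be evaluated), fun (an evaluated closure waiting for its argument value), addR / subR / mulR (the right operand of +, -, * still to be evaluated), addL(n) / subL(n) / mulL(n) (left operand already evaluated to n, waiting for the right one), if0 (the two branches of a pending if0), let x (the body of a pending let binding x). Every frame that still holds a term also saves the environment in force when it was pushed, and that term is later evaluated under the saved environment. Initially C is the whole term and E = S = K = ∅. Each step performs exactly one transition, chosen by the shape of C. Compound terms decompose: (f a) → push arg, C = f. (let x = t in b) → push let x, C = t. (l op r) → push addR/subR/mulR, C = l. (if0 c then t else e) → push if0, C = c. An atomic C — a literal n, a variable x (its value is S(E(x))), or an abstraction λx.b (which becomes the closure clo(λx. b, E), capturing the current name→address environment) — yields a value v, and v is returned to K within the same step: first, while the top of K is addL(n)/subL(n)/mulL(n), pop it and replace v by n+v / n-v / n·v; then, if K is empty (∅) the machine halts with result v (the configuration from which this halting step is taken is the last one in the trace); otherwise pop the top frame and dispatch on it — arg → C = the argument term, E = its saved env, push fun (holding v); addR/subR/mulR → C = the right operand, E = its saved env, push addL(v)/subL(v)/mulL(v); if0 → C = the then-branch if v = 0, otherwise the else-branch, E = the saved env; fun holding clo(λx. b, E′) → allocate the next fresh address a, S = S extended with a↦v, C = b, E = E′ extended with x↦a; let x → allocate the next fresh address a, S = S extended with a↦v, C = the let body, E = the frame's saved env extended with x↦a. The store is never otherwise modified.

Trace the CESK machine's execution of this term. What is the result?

Answer: 3

Derivation:
0. <C=((λq. ((λw. w) q)) ((λp. p) 3)), E=∅, S=∅, K=∅>
1. <C=(λq. ((λw. w) q)), E=∅, S=∅, K=[arg]>
2. <C=((λp. p) 3), E=∅, S=∅, K=[fun]>
3. <C=(λp. p), E=∅, S=∅, K=[arg :: fun]>
4. <C=3, E=∅, S=∅, K=[fun :: fun]>
5. <C=p, E={p↦0}, S={0↦3}, K=[fun]>
6. <C=((λw. w) q), E={q↦1}, S={0↦3, 1↦3}, K=∅>
7. <C=(λw. w), E={q↦1}, S={0↦3, 1↦3}, K=[arg]>
8. <C=q, E={q↦1}, S={0↦3, 1↦3}, K=[fun]>
9. <C=w, E={w↦2, q↦1}, S={0↦3, 1↦3, 2↦3}, K=∅>
→ final value 3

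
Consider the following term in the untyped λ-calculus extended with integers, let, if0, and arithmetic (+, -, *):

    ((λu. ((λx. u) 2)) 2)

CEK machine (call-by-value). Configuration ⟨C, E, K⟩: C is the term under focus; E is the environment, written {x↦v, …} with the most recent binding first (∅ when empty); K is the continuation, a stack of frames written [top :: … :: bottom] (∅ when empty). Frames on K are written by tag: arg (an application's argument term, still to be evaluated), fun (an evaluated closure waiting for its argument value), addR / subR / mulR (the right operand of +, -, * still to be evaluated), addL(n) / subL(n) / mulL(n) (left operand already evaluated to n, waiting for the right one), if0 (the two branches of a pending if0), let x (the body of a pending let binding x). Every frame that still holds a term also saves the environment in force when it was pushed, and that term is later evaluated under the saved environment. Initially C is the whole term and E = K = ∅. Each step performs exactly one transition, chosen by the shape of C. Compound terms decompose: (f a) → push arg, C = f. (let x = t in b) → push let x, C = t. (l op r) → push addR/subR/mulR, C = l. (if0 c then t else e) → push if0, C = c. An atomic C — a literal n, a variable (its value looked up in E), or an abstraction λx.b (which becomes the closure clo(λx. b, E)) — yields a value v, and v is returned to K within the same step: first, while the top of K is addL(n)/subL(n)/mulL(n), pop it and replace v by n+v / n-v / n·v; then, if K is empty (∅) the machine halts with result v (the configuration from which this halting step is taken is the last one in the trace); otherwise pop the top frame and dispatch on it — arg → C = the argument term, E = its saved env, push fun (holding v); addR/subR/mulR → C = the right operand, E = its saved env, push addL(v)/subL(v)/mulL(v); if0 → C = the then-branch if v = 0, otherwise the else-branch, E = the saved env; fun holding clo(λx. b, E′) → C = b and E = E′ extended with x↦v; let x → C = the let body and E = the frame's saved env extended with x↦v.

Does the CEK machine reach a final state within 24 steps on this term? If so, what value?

t=0: ⟨C=((λu. ((λx. u) 2)) 2); E=∅; K=∅⟩
t=1: ⟨C=(λu. ((λx. u) 2)); E=∅; K=[arg]⟩
t=2: ⟨C=2; E=∅; K=[fun]⟩
t=3: ⟨C=((λx. u) 2); E={u↦2}; K=∅⟩
t=4: ⟨C=(λx. u); E={u↦2}; K=[arg]⟩
t=5: ⟨C=2; E={u↦2}; K=[fun]⟩
t=6: ⟨C=u; E={x↦2, u↦2}; K=∅⟩
→ final value 2

Answer: 2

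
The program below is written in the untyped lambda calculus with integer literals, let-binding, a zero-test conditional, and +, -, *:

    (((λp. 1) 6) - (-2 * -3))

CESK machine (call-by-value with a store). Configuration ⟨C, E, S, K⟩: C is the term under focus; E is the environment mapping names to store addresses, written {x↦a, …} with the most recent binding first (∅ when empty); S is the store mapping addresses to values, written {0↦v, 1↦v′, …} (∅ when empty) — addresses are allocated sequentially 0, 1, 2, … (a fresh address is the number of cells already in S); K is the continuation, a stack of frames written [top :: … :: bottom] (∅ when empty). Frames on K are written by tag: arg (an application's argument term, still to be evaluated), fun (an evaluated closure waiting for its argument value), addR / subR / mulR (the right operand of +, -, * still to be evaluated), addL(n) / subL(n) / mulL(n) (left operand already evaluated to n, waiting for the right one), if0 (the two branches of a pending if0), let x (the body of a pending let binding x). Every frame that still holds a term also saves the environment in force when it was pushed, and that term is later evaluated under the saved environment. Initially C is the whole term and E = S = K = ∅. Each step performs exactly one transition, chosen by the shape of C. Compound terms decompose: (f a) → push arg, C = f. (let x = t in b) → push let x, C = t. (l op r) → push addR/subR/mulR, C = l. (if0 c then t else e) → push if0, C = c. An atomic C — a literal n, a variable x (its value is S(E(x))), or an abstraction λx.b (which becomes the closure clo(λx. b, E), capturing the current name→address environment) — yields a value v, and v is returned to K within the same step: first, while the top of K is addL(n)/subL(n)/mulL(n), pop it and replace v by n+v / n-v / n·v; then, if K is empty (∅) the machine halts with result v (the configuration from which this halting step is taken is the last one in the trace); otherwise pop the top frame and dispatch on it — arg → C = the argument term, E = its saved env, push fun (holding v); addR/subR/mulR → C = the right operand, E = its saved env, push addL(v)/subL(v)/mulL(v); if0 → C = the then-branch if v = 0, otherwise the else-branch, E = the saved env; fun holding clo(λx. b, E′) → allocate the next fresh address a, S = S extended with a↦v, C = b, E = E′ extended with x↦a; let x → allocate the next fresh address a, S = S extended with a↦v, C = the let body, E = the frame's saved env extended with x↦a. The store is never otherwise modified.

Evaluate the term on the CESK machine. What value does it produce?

step 0: [C=(((λp. 1) 6) - (-2 * -3)) | E=∅ | S=∅ | K=∅]
step 1: [C=((λp. 1) 6) | E=∅ | S=∅ | K=[subR]]
step 2: [C=(λp. 1) | E=∅ | S=∅ | K=[arg :: subR]]
step 3: [C=6 | E=∅ | S=∅ | K=[fun :: subR]]
step 4: [C=1 | E={p↦0} | S={0↦6} | K=[subR]]
step 5: [C=(-2 * -3) | E=∅ | S={0↦6} | K=[subL(1)]]
step 6: [C=-2 | E=∅ | S={0↦6} | K=[mulR :: subL(1)]]
step 7: [C=-3 | E=∅ | S={0↦6} | K=[mulL(-2) :: subL(1)]]
→ final value -5

Answer: -5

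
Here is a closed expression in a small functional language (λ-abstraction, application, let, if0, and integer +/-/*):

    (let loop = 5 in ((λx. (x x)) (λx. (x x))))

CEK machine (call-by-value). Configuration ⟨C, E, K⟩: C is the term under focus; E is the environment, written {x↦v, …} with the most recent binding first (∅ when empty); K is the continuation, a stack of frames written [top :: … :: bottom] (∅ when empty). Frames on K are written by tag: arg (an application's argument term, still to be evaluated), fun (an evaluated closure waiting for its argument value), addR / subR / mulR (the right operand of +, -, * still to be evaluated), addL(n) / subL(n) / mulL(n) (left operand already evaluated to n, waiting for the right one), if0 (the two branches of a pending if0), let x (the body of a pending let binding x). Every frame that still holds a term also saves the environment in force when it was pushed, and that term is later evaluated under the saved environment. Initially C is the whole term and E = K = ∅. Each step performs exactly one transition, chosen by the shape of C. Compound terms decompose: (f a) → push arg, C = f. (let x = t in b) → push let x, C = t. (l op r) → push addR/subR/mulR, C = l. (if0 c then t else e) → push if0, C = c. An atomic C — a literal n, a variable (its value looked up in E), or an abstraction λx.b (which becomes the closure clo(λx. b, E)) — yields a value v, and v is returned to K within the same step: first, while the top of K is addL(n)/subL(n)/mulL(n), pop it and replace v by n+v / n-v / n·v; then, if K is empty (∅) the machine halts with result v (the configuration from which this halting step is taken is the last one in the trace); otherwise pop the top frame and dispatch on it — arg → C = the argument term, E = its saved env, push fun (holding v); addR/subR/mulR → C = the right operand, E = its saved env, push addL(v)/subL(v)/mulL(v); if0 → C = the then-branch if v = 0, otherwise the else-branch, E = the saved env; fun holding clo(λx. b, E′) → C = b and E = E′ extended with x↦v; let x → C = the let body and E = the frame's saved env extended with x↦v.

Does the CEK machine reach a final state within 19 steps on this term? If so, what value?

step 0: <C=(let loop = 5 in ((λx. (x x)) (λx. (x x)))), E=∅, K=∅>
step 1: <C=5, E=∅, K=[let loop]>
step 2: <C=((λx. (x x)) (λx. (x x))), E={loop↦5}, K=∅>
step 3: <C=(λx. (x x)), E={loop↦5}, K=[arg]>
step 4: <C=(λx. (x x)), E={loop↦5}, K=[fun]>
step 5: <C=(x x), E={x↦clo(λx. (x x), {loop↦5}), loop↦5}, K=∅>
step 6: <C=x, E={x↦clo(λx. (x x), {loop↦5}), loop↦5}, K=[arg]>
step 7: <C=x, E={x↦clo(λx. (x x), {loop↦5}), loop↦5}, K=[fun]>
… configuration repeats with period 3 (steps 5–7 recur indefinitely) …

Answer: DIVERGES (no final state within 19 steps)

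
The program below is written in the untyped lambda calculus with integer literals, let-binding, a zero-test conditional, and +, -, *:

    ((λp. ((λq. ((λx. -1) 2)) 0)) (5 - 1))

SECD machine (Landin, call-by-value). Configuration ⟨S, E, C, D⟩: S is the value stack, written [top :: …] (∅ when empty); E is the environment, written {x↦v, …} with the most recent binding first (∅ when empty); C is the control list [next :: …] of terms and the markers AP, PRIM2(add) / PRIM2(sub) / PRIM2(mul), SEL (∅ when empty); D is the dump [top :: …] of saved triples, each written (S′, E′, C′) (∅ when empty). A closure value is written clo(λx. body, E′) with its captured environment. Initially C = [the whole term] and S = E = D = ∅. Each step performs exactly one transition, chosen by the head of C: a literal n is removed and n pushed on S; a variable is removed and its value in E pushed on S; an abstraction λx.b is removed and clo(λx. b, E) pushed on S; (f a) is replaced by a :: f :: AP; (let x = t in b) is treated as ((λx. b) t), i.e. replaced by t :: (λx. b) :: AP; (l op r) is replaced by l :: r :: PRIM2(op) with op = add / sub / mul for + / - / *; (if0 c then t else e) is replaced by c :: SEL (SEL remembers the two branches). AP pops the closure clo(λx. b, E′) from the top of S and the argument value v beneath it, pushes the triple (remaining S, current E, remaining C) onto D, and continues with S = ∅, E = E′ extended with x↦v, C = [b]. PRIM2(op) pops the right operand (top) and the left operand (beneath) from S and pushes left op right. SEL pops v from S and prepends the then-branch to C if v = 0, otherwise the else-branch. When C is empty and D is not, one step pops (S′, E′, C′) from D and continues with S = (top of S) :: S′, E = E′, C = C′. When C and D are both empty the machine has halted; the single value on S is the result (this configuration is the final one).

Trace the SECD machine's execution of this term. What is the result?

t=0: [S=∅ | E=∅ | C=[((λp. ((λq. ((λx. -1) 2)) 0)) (5 - 1))] | D=∅]
t=1: [S=∅ | E=∅ | C=[(5 - 1) :: (λp. ((λq. ((λx. -1) 2)) 0)) :: AP] | D=∅]
t=2: [S=∅ | E=∅ | C=[5 :: 1 :: PRIM2(sub) :: (λp. ((λq. ((λx. -1) 2)) 0)) :: AP] | D=∅]
t=3: [S=[5] | E=∅ | C=[1 :: PRIM2(sub) :: (λp. ((λq. ((λx. -1) 2)) 0)) :: AP] | D=∅]
t=4: [S=[1 :: 5] | E=∅ | C=[PRIM2(sub) :: (λp. ((λq. ((λx. -1) 2)) 0)) :: AP] | D=∅]
t=5: [S=[4] | E=∅ | C=[(λp. ((λq. ((λx. -1) 2)) 0)) :: AP] | D=∅]
t=6: [S=[clo(λp. ((λq. ((λx. -1) 2)) 0), ∅) :: 4] | E=∅ | C=[AP] | D=∅]
t=7: [S=∅ | E={p↦4} | C=[((λq. ((λx. -1) 2)) 0)] | D=[(∅, ∅, ∅)]]
t=8: [S=∅ | E={p↦4} | C=[0 :: (λq. ((λx. -1) 2)) :: AP] | D=[(∅, ∅, ∅)]]
t=9: [S=[0] | E={p↦4} | C=[(λq. ((λx. -1) 2)) :: AP] | D=[(∅, ∅, ∅)]]
t=10: [S=[clo(λq. ((λx. -1) 2), {p↦4}) :: 0] | E={p↦4} | C=[AP] | D=[(∅, ∅, ∅)]]
t=11: [S=∅ | E={q↦0, p↦4} | C=[((λx. -1) 2)] | D=[(∅, {p↦4}, ∅) :: (∅, ∅, ∅)]]
t=12: [S=∅ | E={q↦0, p↦4} | C=[2 :: (λx. -1) :: AP] | D=[(∅, {p↦4}, ∅) :: (∅, ∅, ∅)]]
t=13: [S=[2] | E={q↦0, p↦4} | C=[(λx. -1) :: AP] | D=[(∅, {p↦4}, ∅) :: (∅, ∅, ∅)]]
t=14: [S=[clo(λx. -1, {q↦0, p↦4}) :: 2] | E={q↦0, p↦4} | C=[AP] | D=[(∅, {p↦4}, ∅) :: (∅, ∅, ∅)]]
t=15: [S=∅ | E={x↦2, q↦0, p↦4} | C=[-1] | D=[(∅, {q↦0, p↦4}, ∅) :: (∅, {p↦4}, ∅) :: (∅, ∅, ∅)]]
t=16: [S=[-1] | E={x↦2, q↦0, p↦4} | C=∅ | D=[(∅, {q↦0, p↦4}, ∅) :: (∅, {p↦4}, ∅) :: (∅, ∅, ∅)]]
t=17: [S=[-1] | E={q↦0, p↦4} | C=∅ | D=[(∅, {p↦4}, ∅) :: (∅, ∅, ∅)]]
t=18: [S=[-1] | E={p↦4} | C=∅ | D=[(∅, ∅, ∅)]]
t=19: [S=[-1] | E=∅ | C=∅ | D=∅]
→ final value -1

Answer: -1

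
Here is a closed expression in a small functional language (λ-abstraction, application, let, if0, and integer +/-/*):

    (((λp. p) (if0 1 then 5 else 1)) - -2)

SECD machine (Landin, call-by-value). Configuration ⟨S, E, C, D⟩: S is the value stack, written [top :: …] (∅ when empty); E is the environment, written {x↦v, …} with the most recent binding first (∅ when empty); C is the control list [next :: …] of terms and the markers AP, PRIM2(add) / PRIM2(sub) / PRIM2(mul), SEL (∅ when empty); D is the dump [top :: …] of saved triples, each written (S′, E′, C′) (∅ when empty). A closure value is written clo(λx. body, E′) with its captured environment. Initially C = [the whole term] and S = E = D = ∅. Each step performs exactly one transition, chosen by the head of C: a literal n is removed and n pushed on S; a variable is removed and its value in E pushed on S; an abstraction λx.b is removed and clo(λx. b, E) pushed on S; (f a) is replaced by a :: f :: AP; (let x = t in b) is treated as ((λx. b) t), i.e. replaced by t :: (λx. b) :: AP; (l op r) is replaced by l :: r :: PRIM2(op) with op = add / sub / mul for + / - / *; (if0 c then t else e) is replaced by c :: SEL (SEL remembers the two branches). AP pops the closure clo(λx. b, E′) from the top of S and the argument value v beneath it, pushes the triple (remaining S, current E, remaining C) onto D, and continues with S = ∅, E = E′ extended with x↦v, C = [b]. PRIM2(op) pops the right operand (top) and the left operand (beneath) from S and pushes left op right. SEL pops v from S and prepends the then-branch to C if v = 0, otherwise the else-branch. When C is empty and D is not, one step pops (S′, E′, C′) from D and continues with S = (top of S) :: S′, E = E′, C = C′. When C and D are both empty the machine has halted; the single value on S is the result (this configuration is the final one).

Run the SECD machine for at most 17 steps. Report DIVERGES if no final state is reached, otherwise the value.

t=0: ⟨S=∅; E=∅; C=[(((λp. p) (if0 1 then 5 else 1)) - -2)]; D=∅⟩
t=1: ⟨S=∅; E=∅; C=[((λp. p) (if0 1 then 5 else 1)) :: -2 :: PRIM2(sub)]; D=∅⟩
t=2: ⟨S=∅; E=∅; C=[(if0 1 then 5 else 1) :: (λp. p) :: AP :: -2 :: PRIM2(sub)]; D=∅⟩
t=3: ⟨S=∅; E=∅; C=[1 :: SEL :: (λp. p) :: AP :: -2 :: PRIM2(sub)]; D=∅⟩
t=4: ⟨S=[1]; E=∅; C=[SEL :: (λp. p) :: AP :: -2 :: PRIM2(sub)]; D=∅⟩
t=5: ⟨S=∅; E=∅; C=[1 :: (λp. p) :: AP :: -2 :: PRIM2(sub)]; D=∅⟩
t=6: ⟨S=[1]; E=∅; C=[(λp. p) :: AP :: -2 :: PRIM2(sub)]; D=∅⟩
t=7: ⟨S=[clo(λp. p, ∅) :: 1]; E=∅; C=[AP :: -2 :: PRIM2(sub)]; D=∅⟩
t=8: ⟨S=∅; E={p↦1}; C=[p]; D=[(∅, ∅, [-2 :: PRIM2(sub)])]⟩
t=9: ⟨S=[1]; E={p↦1}; C=∅; D=[(∅, ∅, [-2 :: PRIM2(sub)])]⟩
t=10: ⟨S=[1]; E=∅; C=[-2 :: PRIM2(sub)]; D=∅⟩
t=11: ⟨S=[-2 :: 1]; E=∅; C=[PRIM2(sub)]; D=∅⟩
t=12: ⟨S=[3]; E=∅; C=∅; D=∅⟩
→ final value 3

Answer: 3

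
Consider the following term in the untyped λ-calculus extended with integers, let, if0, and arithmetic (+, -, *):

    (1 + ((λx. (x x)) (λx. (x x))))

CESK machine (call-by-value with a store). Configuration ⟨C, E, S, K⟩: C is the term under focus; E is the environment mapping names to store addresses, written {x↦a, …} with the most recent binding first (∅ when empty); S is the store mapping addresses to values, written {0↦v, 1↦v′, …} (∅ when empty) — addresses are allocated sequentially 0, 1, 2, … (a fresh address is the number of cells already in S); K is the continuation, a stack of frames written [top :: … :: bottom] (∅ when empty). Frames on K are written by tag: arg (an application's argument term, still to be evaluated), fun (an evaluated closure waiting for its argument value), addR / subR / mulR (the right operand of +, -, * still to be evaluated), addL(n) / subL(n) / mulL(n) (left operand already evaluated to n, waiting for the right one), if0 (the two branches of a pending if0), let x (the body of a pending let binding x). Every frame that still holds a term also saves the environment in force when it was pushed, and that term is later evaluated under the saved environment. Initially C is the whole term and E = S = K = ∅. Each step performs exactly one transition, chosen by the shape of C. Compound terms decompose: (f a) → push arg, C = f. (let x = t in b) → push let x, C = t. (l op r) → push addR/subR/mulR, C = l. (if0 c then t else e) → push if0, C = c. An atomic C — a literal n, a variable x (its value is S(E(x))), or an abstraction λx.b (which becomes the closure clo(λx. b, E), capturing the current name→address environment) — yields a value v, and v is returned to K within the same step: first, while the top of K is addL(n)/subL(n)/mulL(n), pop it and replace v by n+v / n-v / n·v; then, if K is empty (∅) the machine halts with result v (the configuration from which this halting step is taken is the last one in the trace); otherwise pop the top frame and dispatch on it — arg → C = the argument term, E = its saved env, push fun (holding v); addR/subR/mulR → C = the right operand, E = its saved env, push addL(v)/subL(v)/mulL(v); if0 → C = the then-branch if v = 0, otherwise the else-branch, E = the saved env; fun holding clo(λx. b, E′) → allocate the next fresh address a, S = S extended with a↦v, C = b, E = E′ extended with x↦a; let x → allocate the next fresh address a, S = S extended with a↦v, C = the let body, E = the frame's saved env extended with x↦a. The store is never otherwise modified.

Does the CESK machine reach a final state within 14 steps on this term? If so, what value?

Answer: DIVERGES (no final state within 14 steps)

Machine steps:
0. <C=(1 + ((λx. (x x)) (λx. (x x)))), E=∅, S=∅, K=∅>
1. <C=1, E=∅, S=∅, K=[addR]>
2. <C=((λx. (x x)) (λx. (x x))), E=∅, S=∅, K=[addL(1)]>
3. <C=(λx. (x x)), E=∅, S=∅, K=[arg :: addL(1)]>
4. <C=(λx. (x x)), E=∅, S=∅, K=[fun :: addL(1)]>
5. <C=(x x), E={x↦0}, S={0↦clo(λx. (x x), ∅)}, K=[addL(1)]>
6. <C=x, E={x↦0}, S={0↦clo(λx. (x x), ∅)}, K=[arg :: addL(1)]>
7. <C=x, E={x↦0}, S={0↦clo(λx. (x x), ∅)}, K=[fun :: addL(1)]>
8. <C=(x x), E={x↦1}, S={0↦clo(λx. (x x), ∅), 1↦clo(λx. (x x), ∅)}, K=[addL(1)]>
9. <C=x, E={x↦1}, S={0↦clo(λx. (x x), ∅), 1↦clo(λx. (x x), ∅)}, K=[arg :: addL(1)]>
10. <C=x, E={x↦1}, S={0↦clo(λx. (x x), ∅), 1↦clo(λx. (x x), ∅)}, K=[fun :: addL(1)]>
11. <C=(x x), E={x↦2}, S={0↦clo(λx. (x x), ∅), 1↦clo(λx. (x x), ∅), 2↦clo(λx. (x x), ∅)}, K=[addL(1)]>
12. <C=x, E={x↦2}, S={0↦clo(λx. (x x), ∅), 1↦clo(λx. (x x), ∅), 2↦clo(λx. (x x), ∅)}, K=[arg :: addL(1)]>
13. <C=x, E={x↦2}, S={0↦clo(λx. (x x), ∅), 1↦clo(λx. (x x), ∅), 2↦clo(λx. (x x), ∅)}, K=[fun :: addL(1)]>
14. <C=(x x), E={x↦3}, S={0↦clo(λx. (x x), ∅), 1↦clo(λx. (x x), ∅), 2↦clo(λx. (x x), ∅), 3↦clo(λx. (x x), ∅)}, K=[addL(1)]>
→ 14 transitions taken and the configuration is still not final: no result within 14 steps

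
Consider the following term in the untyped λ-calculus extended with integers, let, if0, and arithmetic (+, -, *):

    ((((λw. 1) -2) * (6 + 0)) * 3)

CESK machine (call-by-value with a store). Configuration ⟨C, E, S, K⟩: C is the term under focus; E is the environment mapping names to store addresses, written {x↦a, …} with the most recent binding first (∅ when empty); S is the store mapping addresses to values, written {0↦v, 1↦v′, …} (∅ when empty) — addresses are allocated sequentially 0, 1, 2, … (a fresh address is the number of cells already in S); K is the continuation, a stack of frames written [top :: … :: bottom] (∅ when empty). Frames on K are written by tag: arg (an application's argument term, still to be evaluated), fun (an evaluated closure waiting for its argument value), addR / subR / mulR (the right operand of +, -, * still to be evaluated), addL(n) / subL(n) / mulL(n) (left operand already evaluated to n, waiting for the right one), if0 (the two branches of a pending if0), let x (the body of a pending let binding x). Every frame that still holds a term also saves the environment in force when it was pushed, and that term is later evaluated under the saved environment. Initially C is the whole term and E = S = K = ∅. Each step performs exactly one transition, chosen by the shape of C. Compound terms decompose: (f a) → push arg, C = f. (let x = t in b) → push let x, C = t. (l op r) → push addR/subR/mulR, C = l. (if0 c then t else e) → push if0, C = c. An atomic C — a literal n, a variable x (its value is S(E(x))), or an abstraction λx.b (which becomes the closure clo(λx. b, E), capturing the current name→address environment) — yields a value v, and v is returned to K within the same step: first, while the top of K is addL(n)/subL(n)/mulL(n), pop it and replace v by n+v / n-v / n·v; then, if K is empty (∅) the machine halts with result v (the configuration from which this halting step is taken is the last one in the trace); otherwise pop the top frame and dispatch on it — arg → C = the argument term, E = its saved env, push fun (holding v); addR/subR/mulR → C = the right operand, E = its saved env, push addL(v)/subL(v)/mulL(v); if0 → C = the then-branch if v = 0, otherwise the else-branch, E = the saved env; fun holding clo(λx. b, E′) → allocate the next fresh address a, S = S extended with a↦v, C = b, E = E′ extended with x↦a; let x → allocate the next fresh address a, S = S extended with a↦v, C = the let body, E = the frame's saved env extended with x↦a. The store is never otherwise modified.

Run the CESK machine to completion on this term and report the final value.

Answer: 18

Derivation:
0. ⟨C=((((λw. 1) -2) * (6 + 0)) * 3); E=∅; S=∅; K=∅⟩
1. ⟨C=(((λw. 1) -2) * (6 + 0)); E=∅; S=∅; K=[mulR]⟩
2. ⟨C=((λw. 1) -2); E=∅; S=∅; K=[mulR :: mulR]⟩
3. ⟨C=(λw. 1); E=∅; S=∅; K=[arg :: mulR :: mulR]⟩
4. ⟨C=-2; E=∅; S=∅; K=[fun :: mulR :: mulR]⟩
5. ⟨C=1; E={w↦0}; S={0↦-2}; K=[mulR :: mulR]⟩
6. ⟨C=(6 + 0); E=∅; S={0↦-2}; K=[mulL(1) :: mulR]⟩
7. ⟨C=6; E=∅; S={0↦-2}; K=[addR :: mulL(1) :: mulR]⟩
8. ⟨C=0; E=∅; S={0↦-2}; K=[addL(6) :: mulL(1) :: mulR]⟩
9. ⟨C=3; E=∅; S={0↦-2}; K=[mulL(6)]⟩
→ final value 18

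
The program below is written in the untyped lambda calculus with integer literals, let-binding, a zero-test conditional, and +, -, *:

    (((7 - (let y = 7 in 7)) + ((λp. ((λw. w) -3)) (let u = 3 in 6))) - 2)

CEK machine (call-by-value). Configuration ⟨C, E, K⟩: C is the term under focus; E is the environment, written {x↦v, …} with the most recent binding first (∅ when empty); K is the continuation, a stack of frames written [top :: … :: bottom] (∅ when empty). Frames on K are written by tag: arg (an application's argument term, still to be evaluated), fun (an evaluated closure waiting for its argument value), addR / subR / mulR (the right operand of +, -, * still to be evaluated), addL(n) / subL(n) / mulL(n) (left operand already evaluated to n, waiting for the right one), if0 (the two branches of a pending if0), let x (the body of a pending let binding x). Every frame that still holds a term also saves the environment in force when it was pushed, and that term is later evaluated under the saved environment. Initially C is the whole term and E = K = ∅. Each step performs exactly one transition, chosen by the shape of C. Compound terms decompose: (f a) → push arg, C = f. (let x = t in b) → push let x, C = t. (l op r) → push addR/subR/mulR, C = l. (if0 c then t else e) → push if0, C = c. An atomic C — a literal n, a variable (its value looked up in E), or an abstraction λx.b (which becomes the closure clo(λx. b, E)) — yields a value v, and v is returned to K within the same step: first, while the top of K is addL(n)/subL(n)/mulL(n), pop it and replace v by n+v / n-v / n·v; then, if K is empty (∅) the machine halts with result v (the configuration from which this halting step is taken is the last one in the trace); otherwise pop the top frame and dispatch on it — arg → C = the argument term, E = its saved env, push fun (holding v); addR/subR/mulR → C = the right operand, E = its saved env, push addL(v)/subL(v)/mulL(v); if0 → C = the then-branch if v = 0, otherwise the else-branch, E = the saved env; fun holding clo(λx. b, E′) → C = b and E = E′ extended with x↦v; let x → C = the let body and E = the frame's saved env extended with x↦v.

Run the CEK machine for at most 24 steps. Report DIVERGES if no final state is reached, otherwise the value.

Answer: -5

Execution trace:
0. <C=(((7 - (let y = 7 in 7)) + ((λp. ((λw. w) -3)) (let u = 3 in 6))) - 2), E=∅, K=∅>
1. <C=((7 - (let y = 7 in 7)) + ((λp. ((λw. w) -3)) (let u = 3 in 6))), E=∅, K=[subR]>
2. <C=(7 - (let y = 7 in 7)), E=∅, K=[addR :: subR]>
3. <C=7, E=∅, K=[subR :: addR :: subR]>
4. <C=(let y = 7 in 7), E=∅, K=[subL(7) :: addR :: subR]>
5. <C=7, E=∅, K=[let y :: subL(7) :: addR :: subR]>
6. <C=7, E={y↦7}, K=[subL(7) :: addR :: subR]>
7. <C=((λp. ((λw. w) -3)) (let u = 3 in 6)), E=∅, K=[addL(0) :: subR]>
8. <C=(λp. ((λw. w) -3)), E=∅, K=[arg :: addL(0) :: subR]>
9. <C=(let u = 3 in 6), E=∅, K=[fun :: addL(0) :: subR]>
10. <C=3, E=∅, K=[let u :: fun :: addL(0) :: subR]>
11. <C=6, E={u↦3}, K=[fun :: addL(0) :: subR]>
12. <C=((λw. w) -3), E={p↦6}, K=[addL(0) :: subR]>
13. <C=(λw. w), E={p↦6}, K=[arg :: addL(0) :: subR]>
14. <C=-3, E={p↦6}, K=[fun :: addL(0) :: subR]>
15. <C=w, E={w↦-3, p↦6}, K=[addL(0) :: subR]>
16. <C=2, E=∅, K=[subL(-3)]>
→ final value -5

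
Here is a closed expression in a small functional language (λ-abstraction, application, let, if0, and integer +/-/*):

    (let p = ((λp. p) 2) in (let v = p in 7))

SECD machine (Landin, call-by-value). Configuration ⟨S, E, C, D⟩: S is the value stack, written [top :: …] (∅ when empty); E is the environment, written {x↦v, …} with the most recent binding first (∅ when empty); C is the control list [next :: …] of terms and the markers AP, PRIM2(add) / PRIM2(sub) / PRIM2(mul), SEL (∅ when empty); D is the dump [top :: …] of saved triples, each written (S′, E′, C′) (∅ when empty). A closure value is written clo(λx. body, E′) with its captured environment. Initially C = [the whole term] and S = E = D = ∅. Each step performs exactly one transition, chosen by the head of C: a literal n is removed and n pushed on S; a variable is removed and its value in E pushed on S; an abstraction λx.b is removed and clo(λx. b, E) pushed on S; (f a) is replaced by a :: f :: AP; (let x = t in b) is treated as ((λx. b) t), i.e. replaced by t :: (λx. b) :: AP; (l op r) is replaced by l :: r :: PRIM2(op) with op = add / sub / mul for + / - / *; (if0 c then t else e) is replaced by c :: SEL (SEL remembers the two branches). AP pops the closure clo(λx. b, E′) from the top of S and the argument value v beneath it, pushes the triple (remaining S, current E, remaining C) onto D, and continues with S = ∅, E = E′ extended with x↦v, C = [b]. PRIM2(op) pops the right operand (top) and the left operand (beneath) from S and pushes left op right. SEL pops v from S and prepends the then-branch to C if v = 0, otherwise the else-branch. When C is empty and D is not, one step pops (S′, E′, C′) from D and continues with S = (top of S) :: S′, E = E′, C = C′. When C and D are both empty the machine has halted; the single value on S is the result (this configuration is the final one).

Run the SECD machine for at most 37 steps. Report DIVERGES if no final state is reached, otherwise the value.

[0] <S=∅, E=∅, C=[(let p = ((λp. p) 2) in (let v = p in 7))], D=∅>
[1] <S=∅, E=∅, C=[((λp. p) 2) :: (λp. (let v = p in 7)) :: AP], D=∅>
[2] <S=∅, E=∅, C=[2 :: (λp. p) :: AP :: (λp. (let v = p in 7)) :: AP], D=∅>
[3] <S=[2], E=∅, C=[(λp. p) :: AP :: (λp. (let v = p in 7)) :: AP], D=∅>
[4] <S=[clo(λp. p, ∅) :: 2], E=∅, C=[AP :: (λp. (let v = p in 7)) :: AP], D=∅>
[5] <S=∅, E={p↦2}, C=[p], D=[(∅, ∅, [(λp. (let v = p in 7)) :: AP])]>
[6] <S=[2], E={p↦2}, C=∅, D=[(∅, ∅, [(λp. (let v = p in 7)) :: AP])]>
[7] <S=[2], E=∅, C=[(λp. (let v = p in 7)) :: AP], D=∅>
[8] <S=[clo(λp. (let v = p in 7), ∅) :: 2], E=∅, C=[AP], D=∅>
[9] <S=∅, E={p↦2}, C=[(let v = p in 7)], D=[(∅, ∅, ∅)]>
[10] <S=∅, E={p↦2}, C=[p :: (λv. 7) :: AP], D=[(∅, ∅, ∅)]>
[11] <S=[2], E={p↦2}, C=[(λv. 7) :: AP], D=[(∅, ∅, ∅)]>
[12] <S=[clo(λv. 7, {p↦2}) :: 2], E={p↦2}, C=[AP], D=[(∅, ∅, ∅)]>
[13] <S=∅, E={v↦2, p↦2}, C=[7], D=[(∅, {p↦2}, ∅) :: (∅, ∅, ∅)]>
[14] <S=[7], E={v↦2, p↦2}, C=∅, D=[(∅, {p↦2}, ∅) :: (∅, ∅, ∅)]>
[15] <S=[7], E={p↦2}, C=∅, D=[(∅, ∅, ∅)]>
[16] <S=[7], E=∅, C=∅, D=∅>
→ final value 7

Answer: 7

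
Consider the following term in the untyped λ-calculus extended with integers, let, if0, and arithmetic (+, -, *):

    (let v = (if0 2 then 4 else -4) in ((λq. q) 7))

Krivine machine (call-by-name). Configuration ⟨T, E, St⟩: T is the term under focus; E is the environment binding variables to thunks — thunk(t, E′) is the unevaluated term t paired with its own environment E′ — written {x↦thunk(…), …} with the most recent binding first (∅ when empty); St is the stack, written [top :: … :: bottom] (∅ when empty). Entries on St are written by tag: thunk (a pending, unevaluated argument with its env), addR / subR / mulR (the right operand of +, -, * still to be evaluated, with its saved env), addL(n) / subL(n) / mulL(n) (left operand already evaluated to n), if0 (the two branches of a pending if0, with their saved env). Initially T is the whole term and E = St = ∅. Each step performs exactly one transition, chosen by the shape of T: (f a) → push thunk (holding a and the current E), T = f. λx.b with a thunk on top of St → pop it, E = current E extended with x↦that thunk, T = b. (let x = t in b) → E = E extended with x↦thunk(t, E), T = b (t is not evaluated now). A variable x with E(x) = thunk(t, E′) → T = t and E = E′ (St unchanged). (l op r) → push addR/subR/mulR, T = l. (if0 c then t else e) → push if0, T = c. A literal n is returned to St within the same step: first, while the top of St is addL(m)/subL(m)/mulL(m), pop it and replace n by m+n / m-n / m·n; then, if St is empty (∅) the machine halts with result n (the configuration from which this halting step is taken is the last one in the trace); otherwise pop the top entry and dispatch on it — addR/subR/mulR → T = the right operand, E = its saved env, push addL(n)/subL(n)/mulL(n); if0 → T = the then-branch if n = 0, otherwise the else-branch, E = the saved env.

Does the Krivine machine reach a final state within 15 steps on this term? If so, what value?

t=0: [T=(let v = (if0 2 then 4 else -4) in ((λq. q) 7)) | E=∅ | St=∅]
t=1: [T=((λq. q) 7) | E={v↦thunk((if0 2 then 4 else -4), ∅)} | St=∅]
t=2: [T=(λq. q) | E={v↦thunk((if0 2 then 4 else -4), ∅)} | St=[thunk]]
t=3: [T=q | E={q↦thunk(7, {v↦thunk((if0 2 then 4 else -4), ∅)}), v↦thunk((if0 2 then 4 else -4), ∅)} | St=∅]
t=4: [T=7 | E={v↦thunk((if0 2 then 4 else -4), ∅)} | St=∅]
→ final value 7

Answer: 7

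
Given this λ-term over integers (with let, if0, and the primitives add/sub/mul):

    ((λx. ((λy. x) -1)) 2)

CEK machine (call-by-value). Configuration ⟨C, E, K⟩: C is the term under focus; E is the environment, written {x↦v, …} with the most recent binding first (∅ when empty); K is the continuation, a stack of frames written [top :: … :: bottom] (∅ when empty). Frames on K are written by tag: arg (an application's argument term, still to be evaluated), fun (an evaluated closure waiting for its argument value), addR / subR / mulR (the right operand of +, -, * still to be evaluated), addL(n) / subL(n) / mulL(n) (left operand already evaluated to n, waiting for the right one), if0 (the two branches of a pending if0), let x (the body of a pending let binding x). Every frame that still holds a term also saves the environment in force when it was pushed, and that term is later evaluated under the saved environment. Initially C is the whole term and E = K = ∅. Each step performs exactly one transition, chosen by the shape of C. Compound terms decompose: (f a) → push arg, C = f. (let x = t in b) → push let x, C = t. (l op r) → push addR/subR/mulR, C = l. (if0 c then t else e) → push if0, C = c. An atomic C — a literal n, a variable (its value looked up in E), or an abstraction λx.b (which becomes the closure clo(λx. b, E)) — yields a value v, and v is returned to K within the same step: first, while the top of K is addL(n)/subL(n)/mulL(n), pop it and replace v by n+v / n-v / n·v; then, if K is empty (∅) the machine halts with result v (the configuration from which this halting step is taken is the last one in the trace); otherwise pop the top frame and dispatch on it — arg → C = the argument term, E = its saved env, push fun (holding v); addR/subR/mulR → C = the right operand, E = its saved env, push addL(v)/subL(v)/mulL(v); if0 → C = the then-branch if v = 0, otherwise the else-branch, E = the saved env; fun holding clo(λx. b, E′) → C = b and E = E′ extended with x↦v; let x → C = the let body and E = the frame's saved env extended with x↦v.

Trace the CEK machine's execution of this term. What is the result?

0. ⟨C=((λx. ((λy. x) -1)) 2); E=∅; K=∅⟩
1. ⟨C=(λx. ((λy. x) -1)); E=∅; K=[arg]⟩
2. ⟨C=2; E=∅; K=[fun]⟩
3. ⟨C=((λy. x) -1); E={x↦2}; K=∅⟩
4. ⟨C=(λy. x); E={x↦2}; K=[arg]⟩
5. ⟨C=-1; E={x↦2}; K=[fun]⟩
6. ⟨C=x; E={y↦-1, x↦2}; K=∅⟩
→ final value 2

Answer: 2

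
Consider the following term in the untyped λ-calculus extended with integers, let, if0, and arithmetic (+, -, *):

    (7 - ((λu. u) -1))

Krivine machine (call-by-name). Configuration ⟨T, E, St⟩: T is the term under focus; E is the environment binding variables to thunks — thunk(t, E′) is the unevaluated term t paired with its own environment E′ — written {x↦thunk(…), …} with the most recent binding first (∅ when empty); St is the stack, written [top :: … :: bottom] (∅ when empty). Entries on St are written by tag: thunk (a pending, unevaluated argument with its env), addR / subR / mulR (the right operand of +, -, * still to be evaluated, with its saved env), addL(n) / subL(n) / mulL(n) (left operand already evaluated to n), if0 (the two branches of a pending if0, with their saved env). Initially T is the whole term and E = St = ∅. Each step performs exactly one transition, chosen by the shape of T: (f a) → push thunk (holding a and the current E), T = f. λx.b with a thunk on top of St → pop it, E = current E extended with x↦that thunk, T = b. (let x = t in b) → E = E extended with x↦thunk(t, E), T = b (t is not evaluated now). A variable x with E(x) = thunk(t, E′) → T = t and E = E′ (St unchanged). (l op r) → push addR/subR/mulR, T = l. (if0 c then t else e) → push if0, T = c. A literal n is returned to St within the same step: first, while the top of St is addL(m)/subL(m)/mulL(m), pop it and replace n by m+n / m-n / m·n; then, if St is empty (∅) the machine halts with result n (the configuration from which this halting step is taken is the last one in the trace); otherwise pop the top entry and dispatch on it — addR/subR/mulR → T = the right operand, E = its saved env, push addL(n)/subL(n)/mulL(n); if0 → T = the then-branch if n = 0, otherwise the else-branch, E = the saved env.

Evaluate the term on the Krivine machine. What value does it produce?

0. <T=(7 - ((λu. u) -1)), E=∅, St=∅>
1. <T=7, E=∅, St=[subR]>
2. <T=((λu. u) -1), E=∅, St=[subL(7)]>
3. <T=(λu. u), E=∅, St=[thunk :: subL(7)]>
4. <T=u, E={u↦thunk(-1, ∅)}, St=[subL(7)]>
5. <T=-1, E=∅, St=[subL(7)]>
→ final value 8

Answer: 8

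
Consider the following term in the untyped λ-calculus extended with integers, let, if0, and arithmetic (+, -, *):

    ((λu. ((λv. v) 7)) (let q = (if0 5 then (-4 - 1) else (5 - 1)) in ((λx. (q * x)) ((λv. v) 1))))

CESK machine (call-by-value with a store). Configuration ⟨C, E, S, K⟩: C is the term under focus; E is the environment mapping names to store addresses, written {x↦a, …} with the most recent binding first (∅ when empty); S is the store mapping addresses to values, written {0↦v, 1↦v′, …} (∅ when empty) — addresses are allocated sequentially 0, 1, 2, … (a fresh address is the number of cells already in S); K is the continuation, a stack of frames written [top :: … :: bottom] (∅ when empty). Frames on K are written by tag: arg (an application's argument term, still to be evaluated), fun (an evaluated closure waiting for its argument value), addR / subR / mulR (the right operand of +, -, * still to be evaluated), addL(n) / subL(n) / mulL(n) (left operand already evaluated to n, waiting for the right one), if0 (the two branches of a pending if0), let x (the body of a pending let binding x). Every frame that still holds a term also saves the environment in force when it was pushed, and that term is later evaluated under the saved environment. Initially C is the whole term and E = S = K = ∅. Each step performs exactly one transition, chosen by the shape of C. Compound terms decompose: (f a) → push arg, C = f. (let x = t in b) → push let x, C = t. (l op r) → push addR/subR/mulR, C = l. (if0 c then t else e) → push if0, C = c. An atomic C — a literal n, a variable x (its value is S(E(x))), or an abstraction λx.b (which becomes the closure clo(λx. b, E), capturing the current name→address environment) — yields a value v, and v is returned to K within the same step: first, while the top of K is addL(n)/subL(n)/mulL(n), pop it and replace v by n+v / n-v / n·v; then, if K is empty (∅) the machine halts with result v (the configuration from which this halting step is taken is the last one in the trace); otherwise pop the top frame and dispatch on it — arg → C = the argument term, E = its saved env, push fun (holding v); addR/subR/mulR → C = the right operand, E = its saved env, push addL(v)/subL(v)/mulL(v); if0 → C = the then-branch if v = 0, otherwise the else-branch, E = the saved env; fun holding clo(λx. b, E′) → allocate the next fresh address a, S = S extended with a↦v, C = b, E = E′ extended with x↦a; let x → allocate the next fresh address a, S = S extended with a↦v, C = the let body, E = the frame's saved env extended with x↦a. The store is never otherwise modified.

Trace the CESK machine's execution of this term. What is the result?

Answer: 7

Execution trace:
0. <C=((λu. ((λv. v) 7)) (let q = (if0 5 then (-4 - 1) else (5 - 1)) in ((λx. (q * x)) ((λv. v) 1)))), E=∅, S=∅, K=∅>
1. <C=(λu. ((λv. v) 7)), E=∅, S=∅, K=[arg]>
2. <C=(let q = (if0 5 then (-4 - 1) else (5 - 1)) in ((λx. (q * x)) ((λv. v) 1))), E=∅, S=∅, K=[fun]>
3. <C=(if0 5 then (-4 - 1) else (5 - 1)), E=∅, S=∅, K=[let q :: fun]>
4. <C=5, E=∅, S=∅, K=[if0 :: let q :: fun]>
5. <C=(5 - 1), E=∅, S=∅, K=[let q :: fun]>
6. <C=5, E=∅, S=∅, K=[subR :: let q :: fun]>
7. <C=1, E=∅, S=∅, K=[subL(5) :: let q :: fun]>
8. <C=((λx. (q * x)) ((λv. v) 1)), E={q↦0}, S={0↦4}, K=[fun]>
9. <C=(λx. (q * x)), E={q↦0}, S={0↦4}, K=[arg :: fun]>
10. <C=((λv. v) 1), E={q↦0}, S={0↦4}, K=[fun :: fun]>
11. <C=(λv. v), E={q↦0}, S={0↦4}, K=[arg :: fun :: fun]>
12. <C=1, E={q↦0}, S={0↦4}, K=[fun :: fun :: fun]>
13. <C=v, E={v↦1, q↦0}, S={0↦4, 1↦1}, K=[fun :: fun]>
14. <C=(q * x), E={x↦2, q↦0}, S={0↦4, 1↦1, 2↦1}, K=[fun]>
15. <C=q, E={x↦2, q↦0}, S={0↦4, 1↦1, 2↦1}, K=[mulR :: fun]>
16. <C=x, E={x↦2, q↦0}, S={0↦4, 1↦1, 2↦1}, K=[mulL(4) :: fun]>
17. <C=((λv. v) 7), E={u↦3}, S={0↦4, 1↦1, 2↦1, 3↦4}, K=∅>
18. <C=(λv. v), E={u↦3}, S={0↦4, 1↦1, 2↦1, 3↦4}, K=[arg]>
19. <C=7, E={u↦3}, S={0↦4, 1↦1, 2↦1, 3↦4}, K=[fun]>
20. <C=v, E={v↦4, u↦3}, S={0↦4, 1↦1, 2↦1, 3↦4, 4↦7}, K=∅>
→ final value 7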